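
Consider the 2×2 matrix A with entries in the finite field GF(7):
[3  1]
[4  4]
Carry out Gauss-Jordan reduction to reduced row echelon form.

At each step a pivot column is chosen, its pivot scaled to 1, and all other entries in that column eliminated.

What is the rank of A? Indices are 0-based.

[1] R0 /= 3  ⇒  (1, 5)
     R1 -= 4·R0  ⇒  (0, 5)
[2] R1 /= 5  ⇒  (0, 1)
     R0 -= 5·R1  ⇒  (1, 0)

rank = 2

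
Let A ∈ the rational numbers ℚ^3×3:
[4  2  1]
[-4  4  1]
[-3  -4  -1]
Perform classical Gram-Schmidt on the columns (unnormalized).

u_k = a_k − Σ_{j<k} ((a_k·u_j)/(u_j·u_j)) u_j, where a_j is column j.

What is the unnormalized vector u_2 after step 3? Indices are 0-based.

Step 1: u_0 = a_0 = (4, -4, -3).
Step 2: u_1 = a_1 − (4/41)·u_0 = (66/41, 180/41, -152/41).
Step 3: u_2 = a_2 − (3/41)·u_0 − (199/730)·u_1 = (98/365, 7/73, 84/365).

u_2 = (98/365, 7/73, 84/365)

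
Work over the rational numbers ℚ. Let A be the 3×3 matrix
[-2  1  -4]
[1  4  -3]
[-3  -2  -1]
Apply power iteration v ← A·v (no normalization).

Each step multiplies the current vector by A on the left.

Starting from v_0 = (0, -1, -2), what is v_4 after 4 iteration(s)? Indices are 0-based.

v_4 = (-707, 138, -774)

v_0 = (0, -1, -2).
v_1 = A·v_0 = (7, 2, 4).
v_2 = A·v_1 = (-28, 3, -29).
v_3 = A·v_2 = (175, 71, 107).
v_4 = A·v_3 = (-707, 138, -774).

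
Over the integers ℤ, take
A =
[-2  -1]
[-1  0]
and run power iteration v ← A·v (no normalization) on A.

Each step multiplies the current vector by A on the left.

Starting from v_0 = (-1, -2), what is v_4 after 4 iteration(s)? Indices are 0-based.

v_4 = (-53, -22)

v_0 = (-1, -2).
v_1 = A·v_0 = (4, 1).
v_2 = A·v_1 = (-9, -4).
v_3 = A·v_2 = (22, 9).
v_4 = A·v_3 = (-53, -22).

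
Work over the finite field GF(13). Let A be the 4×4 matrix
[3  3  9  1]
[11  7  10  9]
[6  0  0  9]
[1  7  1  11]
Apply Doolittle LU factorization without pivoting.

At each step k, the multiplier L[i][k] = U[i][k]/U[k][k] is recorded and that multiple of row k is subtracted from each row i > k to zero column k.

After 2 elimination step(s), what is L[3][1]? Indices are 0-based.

[col 0] pivot 3
  R1 -= 8*R0 → (0, 9, 3, 1)  (L[1][0] := 8)
  R2 -= 2*R0 → (0, 7, 8, 7)  (L[2][0] := 2)
  R3 -= 9*R0 → (0, 6, 11, 2)  (L[3][0] := 9)
[col 1] pivot 9
  R2 -= 8*R1 → (0, 0, 10, 12)  (L[2][1] := 8)
  R3 -= 5*R1 → (0, 0, 9, 10)  (L[3][1] := 5)

L[3][1] = 5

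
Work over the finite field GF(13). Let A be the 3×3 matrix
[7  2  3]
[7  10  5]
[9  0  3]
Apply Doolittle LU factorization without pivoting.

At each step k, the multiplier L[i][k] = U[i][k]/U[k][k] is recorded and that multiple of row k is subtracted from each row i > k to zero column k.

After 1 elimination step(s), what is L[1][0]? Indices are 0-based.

[col 0] pivot 7
  R1 -= 1*R0 → (0, 8, 2)  (L[1][0] := 1)
  R2 -= 5*R0 → (0, 3, 1)  (L[2][0] := 5)

L[1][0] = 1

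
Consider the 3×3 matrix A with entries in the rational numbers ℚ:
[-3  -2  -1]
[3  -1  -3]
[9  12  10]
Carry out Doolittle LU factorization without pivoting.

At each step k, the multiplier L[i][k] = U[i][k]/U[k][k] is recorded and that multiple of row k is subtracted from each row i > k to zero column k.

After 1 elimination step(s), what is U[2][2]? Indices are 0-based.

U[2][2] = 7

k=0: U[0][0]=-3
  eliminate (1,0): mult=-1, new row 1: (0, -3, -4); set L[1][0]=-1
  eliminate (2,0): mult=-3, new row 2: (0, 6, 7); set L[2][0]=-3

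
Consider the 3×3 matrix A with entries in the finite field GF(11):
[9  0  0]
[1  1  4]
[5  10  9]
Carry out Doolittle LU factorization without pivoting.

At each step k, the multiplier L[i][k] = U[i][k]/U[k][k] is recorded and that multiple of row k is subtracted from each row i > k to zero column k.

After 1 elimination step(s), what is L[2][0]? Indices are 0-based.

[col 0] pivot 9
  R1 -= 5*R0 → (0, 1, 4)  (L[1][0] := 5)
  R2 -= 3*R0 → (0, 10, 9)  (L[2][0] := 3)

L[2][0] = 3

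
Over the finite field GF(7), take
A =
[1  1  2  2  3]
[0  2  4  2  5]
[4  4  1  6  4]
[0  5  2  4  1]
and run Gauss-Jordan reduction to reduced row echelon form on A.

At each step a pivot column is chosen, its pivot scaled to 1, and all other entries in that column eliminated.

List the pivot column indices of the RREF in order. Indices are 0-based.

[1] R0 /= 1  ⇒  (1, 1, 2, 2, 3)
     R2 -= 4·R0  ⇒  (0, 0, 0, 5, 6)
[2] R1 /= 2  ⇒  (0, 1, 2, 1, 6)
     R0 -= 1·R1  ⇒  (1, 0, 0, 1, 4)
     R3 -= 5·R1  ⇒  (0, 0, 6, 6, 6)
[3] R2 <-> R3
[3] R2 /= 6  ⇒  (0, 0, 1, 1, 1)
     R1 -= 2·R2  ⇒  (0, 1, 0, 6, 4)
[4] R3 /= 5  ⇒  (0, 0, 0, 1, 4)
     R0 -= 1·R3  ⇒  (1, 0, 0, 0, 0)
     R1 -= 6·R3  ⇒  (0, 1, 0, 0, 1)
     R2 -= 1·R3  ⇒  (0, 0, 1, 0, 4)

pivot columns: 0, 1, 2, 3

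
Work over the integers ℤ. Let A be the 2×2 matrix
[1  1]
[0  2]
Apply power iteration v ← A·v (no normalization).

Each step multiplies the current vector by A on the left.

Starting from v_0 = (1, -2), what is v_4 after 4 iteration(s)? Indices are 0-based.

v_4 = (-29, -32)

v_0 = (1, -2).
v_1 = A·v_0 = (-1, -4).
v_2 = A·v_1 = (-5, -8).
v_3 = A·v_2 = (-13, -16).
v_4 = A·v_3 = (-29, -32).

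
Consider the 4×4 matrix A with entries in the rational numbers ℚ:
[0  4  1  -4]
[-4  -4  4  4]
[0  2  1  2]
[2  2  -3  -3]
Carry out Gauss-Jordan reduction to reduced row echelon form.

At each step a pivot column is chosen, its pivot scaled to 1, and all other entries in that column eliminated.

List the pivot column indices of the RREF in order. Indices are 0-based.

pivot(0,0): swap R0↔R1
pivot(0,0)=-4: scale R0 → (1, 1, -1, -1)
  clear (3,0): R3 −= (2)R0 → (0, 0, -1, -1)
pivot(1,1)=4: scale R1 → (0, 1, 1/4, -1)
  clear (0,1): R0 −= (1)R1 → (1, 0, -5/4, 0)
  clear (2,1): R2 −= (2)R1 → (0, 0, 1/2, 4)
pivot(2,2)=1/2: scale R2 → (0, 0, 1, 8)
  clear (0,2): R0 −= (-5/4)R2 → (1, 0, 0, 10)
  clear (1,2): R1 −= (1/4)R2 → (0, 1, 0, -3)
  clear (3,2): R3 −= (-1)R2 → (0, 0, 0, 7)
pivot(3,3)=7: scale R3 → (0, 0, 0, 1)
  clear (0,3): R0 −= (10)R3 → (1, 0, 0, 0)
  clear (1,3): R1 −= (-3)R3 → (0, 1, 0, 0)
  clear (2,3): R2 −= (8)R3 → (0, 0, 1, 0)

pivot columns: 0, 1, 2, 3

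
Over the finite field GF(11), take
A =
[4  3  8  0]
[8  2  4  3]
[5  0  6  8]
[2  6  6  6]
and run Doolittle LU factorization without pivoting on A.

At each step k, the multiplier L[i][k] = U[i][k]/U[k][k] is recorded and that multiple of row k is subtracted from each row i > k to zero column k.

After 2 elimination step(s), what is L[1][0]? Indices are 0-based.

k=0: U[0][0]=4
  eliminate (1,0): mult=2, new row 1: (0, 7, 10, 3); set L[1][0]=2
  eliminate (2,0): mult=4, new row 2: (0, 10, 7, 8); set L[2][0]=4
  eliminate (3,0): mult=6, new row 3: (0, 10, 2, 6); set L[3][0]=6
k=1: U[1][1]=7
  eliminate (2,1): mult=3, new row 2: (0, 0, 10, 10); set L[2][1]=3
  eliminate (3,1): mult=3, new row 3: (0, 0, 5, 8); set L[3][1]=3

L[1][0] = 2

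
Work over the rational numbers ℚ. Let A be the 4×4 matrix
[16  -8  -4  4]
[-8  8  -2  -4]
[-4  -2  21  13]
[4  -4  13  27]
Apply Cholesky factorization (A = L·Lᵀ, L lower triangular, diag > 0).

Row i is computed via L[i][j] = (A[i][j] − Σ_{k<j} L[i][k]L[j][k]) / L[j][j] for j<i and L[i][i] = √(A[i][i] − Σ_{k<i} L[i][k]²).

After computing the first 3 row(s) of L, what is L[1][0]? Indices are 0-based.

L[1][0] = -2

Step 1: L[0][0] = √(16) = 4.
  L[1][0] = (-8) / L[0][0] = -2.
Step 2: L[1][1] = √(4) = 2.
  L[2][0] = (-4) / L[0][0] = -1.
  L[2][1] = (-4) / L[1][1] = -2.
Step 3: L[2][2] = √(16) = 4.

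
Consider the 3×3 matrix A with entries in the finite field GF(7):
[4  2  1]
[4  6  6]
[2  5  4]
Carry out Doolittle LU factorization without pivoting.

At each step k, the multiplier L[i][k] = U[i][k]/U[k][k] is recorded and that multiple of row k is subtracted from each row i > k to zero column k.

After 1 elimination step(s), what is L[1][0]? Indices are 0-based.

L[1][0] = 1

k=0: U[0][0]=4
  eliminate (1,0): mult=1, new row 1: (0, 4, 5); set L[1][0]=1
  eliminate (2,0): mult=4, new row 2: (0, 4, 0); set L[2][0]=4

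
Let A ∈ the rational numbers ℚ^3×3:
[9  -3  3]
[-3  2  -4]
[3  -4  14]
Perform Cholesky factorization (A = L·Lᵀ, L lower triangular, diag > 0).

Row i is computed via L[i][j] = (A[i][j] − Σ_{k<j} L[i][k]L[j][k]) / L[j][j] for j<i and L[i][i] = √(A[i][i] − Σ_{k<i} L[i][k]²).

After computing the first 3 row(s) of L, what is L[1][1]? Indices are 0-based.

Step 1: L[0][0] = √(9) = 3.
  L[1][0] = (-3) / L[0][0] = -1.
Step 2: L[1][1] = √(1) = 1.
  L[2][0] = (3) / L[0][0] = 1.
  L[2][1] = (-3) / L[1][1] = -3.
Step 3: L[2][2] = √(4) = 2.

L[1][1] = 1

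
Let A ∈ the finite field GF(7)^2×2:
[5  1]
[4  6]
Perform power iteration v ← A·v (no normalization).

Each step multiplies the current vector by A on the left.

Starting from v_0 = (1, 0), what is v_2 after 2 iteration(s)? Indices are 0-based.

v_2 = (1, 2)

v_0 = (1, 0).
v_1 = A·v_0 = (5, 4).
v_2 = A·v_1 = (1, 2).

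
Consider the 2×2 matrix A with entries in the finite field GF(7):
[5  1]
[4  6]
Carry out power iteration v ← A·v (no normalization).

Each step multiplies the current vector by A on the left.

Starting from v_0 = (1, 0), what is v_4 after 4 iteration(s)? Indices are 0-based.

v_0 = (1, 0).
v_1 = A·v_0 = (5, 4).
v_2 = A·v_1 = (1, 2).
v_3 = A·v_2 = (0, 2).
v_4 = A·v_3 = (2, 5).

v_4 = (2, 5)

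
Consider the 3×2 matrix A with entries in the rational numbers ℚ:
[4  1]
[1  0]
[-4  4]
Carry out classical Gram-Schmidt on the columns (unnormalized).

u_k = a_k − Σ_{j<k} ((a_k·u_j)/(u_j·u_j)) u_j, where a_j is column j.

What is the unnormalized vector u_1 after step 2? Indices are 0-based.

u_1 = (27/11, 4/11, 28/11)

Step 1: u_0 = a_0 = (4, 1, -4).
Step 2: u_1 = a_1 − (-4/11)·u_0 = (27/11, 4/11, 28/11).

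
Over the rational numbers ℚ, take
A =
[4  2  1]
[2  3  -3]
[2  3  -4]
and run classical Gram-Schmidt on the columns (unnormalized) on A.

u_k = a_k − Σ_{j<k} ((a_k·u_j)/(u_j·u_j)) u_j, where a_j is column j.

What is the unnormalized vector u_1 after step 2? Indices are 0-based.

u_1 = (-4/3, 4/3, 4/3)

Step 1: u_0 = a_0 = (4, 2, 2).
Step 2: u_1 = a_1 − (5/6)·u_0 = (-4/3, 4/3, 4/3).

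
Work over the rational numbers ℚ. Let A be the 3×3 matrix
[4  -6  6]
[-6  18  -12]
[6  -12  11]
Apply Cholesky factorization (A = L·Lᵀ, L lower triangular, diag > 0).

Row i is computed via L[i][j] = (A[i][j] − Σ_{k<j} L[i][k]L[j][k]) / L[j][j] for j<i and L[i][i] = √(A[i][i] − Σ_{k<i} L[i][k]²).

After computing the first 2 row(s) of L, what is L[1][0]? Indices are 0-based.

Step 1: L[0][0] = √(4) = 2.
  L[1][0] = (-6) / L[0][0] = -3.
Step 2: L[1][1] = √(9) = 3.

L[1][0] = -3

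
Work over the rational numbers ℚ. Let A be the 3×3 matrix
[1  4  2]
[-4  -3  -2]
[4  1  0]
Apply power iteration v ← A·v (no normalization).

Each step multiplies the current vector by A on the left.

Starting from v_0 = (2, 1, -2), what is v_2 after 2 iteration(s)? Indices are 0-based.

v_2 = (-8, -5, 1)

v_0 = (2, 1, -2).
v_1 = A·v_0 = (2, -7, 9).
v_2 = A·v_1 = (-8, -5, 1).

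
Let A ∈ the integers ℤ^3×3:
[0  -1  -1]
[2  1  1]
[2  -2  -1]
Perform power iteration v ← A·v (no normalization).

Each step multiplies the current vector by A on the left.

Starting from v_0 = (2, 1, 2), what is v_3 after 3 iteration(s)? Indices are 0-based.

v_0 = (2, 1, 2).
v_1 = A·v_0 = (-3, 7, 0).
v_2 = A·v_1 = (-7, 1, -20).
v_3 = A·v_2 = (19, -33, 4).

v_3 = (19, -33, 4)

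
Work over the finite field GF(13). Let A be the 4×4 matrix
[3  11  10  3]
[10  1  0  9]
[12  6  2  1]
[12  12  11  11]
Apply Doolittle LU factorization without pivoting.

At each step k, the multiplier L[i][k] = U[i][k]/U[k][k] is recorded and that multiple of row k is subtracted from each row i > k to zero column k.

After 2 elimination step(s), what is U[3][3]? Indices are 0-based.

[col 0] pivot 3
  R1 -= 12*R0 → (0, 12, 10, 12)  (L[1][0] := 12)
  R2 -= 4*R0 → (0, 1, 1, 2)  (L[2][0] := 4)
  R3 -= 4*R0 → (0, 7, 10, 12)  (L[3][0] := 4)
[col 1] pivot 12
  R2 -= 12*R1 → (0, 0, 11, 1)  (L[2][1] := 12)
  R3 -= 6*R1 → (0, 0, 2, 5)  (L[3][1] := 6)

U[3][3] = 5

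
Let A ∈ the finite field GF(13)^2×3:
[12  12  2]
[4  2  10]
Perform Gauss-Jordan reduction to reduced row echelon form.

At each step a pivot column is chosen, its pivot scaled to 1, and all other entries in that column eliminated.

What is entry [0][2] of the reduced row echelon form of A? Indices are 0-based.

step 1: normalize row 0 (÷12) = (1, 1, 11)
  row 1: subtract 4×row0 = (0, 11, 5)
step 2: normalize row 1 (÷11) = (0, 1, 4)
  row 0: subtract 1×row1 = (1, 0, 7)

M[0][2] = 7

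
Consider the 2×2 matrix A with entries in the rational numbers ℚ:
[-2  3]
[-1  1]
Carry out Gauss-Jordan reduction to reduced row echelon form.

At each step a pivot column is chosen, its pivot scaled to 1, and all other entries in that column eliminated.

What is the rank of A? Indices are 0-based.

step 1: normalize row 0 (÷-2) = (1, -3/2)
  row 1: subtract -1×row0 = (0, -1/2)
step 2: normalize row 1 (÷-1/2) = (0, 1)
  row 0: subtract -3/2×row1 = (1, 0)

rank = 2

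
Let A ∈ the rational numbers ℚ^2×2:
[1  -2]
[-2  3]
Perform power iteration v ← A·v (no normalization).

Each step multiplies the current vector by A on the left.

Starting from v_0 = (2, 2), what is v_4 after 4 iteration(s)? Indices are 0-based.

v_4 = (-110, 178)

v_0 = (2, 2).
v_1 = A·v_0 = (-2, 2).
v_2 = A·v_1 = (-6, 10).
v_3 = A·v_2 = (-26, 42).
v_4 = A·v_3 = (-110, 178).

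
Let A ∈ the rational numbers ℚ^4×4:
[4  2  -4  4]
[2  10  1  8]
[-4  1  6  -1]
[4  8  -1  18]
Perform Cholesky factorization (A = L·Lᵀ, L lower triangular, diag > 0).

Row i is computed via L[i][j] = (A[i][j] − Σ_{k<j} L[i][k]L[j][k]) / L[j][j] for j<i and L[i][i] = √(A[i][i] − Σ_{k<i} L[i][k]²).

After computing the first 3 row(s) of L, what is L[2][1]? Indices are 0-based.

Step 1: L[0][0] = √(4) = 2.
  L[1][0] = (2) / L[0][0] = 1.
Step 2: L[1][1] = √(9) = 3.
  L[2][0] = (-4) / L[0][0] = -2.
  L[2][1] = (3) / L[1][1] = 1.
Step 3: L[2][2] = √(1) = 1.

L[2][1] = 1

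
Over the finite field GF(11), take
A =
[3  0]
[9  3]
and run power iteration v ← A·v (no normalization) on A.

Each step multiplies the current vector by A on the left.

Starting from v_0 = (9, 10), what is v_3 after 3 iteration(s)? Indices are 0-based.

v_3 = (1, 4)

v_0 = (9, 10).
v_1 = A·v_0 = (5, 1).
v_2 = A·v_1 = (4, 4).
v_3 = A·v_2 = (1, 4).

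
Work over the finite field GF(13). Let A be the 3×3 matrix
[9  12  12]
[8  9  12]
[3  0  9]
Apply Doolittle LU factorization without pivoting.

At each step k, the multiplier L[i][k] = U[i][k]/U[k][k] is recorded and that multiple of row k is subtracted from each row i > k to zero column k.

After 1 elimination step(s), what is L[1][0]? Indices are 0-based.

L[1][0] = 11

Step 1: pivot at (0,0) is 9.
  row1 ← row1 − (11)·row0  ⇒  L[1][0]=11, U row1=(0, 7, 10)
  row2 ← row2 − (9)·row0  ⇒  L[2][0]=9, U row2=(0, 9, 5)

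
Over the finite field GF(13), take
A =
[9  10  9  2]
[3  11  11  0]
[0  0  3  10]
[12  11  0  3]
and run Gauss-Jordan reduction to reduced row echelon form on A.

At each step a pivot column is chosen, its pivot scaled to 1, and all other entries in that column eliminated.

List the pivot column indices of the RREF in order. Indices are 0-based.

pivot(0,0)=9: scale R0 → (1, 4, 1, 6)
  clear (1,0): R1 −= (3)R0 → (0, 12, 8, 8)
  clear (3,0): R3 −= (12)R0 → (0, 2, 1, 9)
pivot(1,1)=12: scale R1 → (0, 1, 5, 5)
  clear (0,1): R0 −= (4)R1 → (1, 0, 7, 12)
  clear (3,1): R3 −= (2)R1 → (0, 0, 4, 12)
pivot(2,2)=3: scale R2 → (0, 0, 1, 12)
  clear (0,2): R0 −= (7)R2 → (1, 0, 0, 6)
  clear (1,2): R1 −= (5)R2 → (0, 1, 0, 10)
  clear (3,2): R3 −= (4)R2 → (0, 0, 0, 3)
pivot(3,3)=3: scale R3 → (0, 0, 0, 1)
  clear (0,3): R0 −= (6)R3 → (1, 0, 0, 0)
  clear (1,3): R1 −= (10)R3 → (0, 1, 0, 0)
  clear (2,3): R2 −= (12)R3 → (0, 0, 1, 0)

pivot columns: 0, 1, 2, 3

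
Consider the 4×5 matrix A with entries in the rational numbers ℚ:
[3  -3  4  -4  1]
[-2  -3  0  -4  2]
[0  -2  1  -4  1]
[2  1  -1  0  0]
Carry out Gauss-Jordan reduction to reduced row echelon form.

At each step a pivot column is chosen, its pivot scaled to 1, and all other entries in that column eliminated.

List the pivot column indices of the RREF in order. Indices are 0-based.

step 1: normalize row 0 (÷3) = (1, -1, 4/3, -4/3, 1/3)
  row 1: subtract -2×row0 = (0, -5, 8/3, -20/3, 8/3)
  row 3: subtract 2×row0 = (0, 3, -11/3, 8/3, -2/3)
step 2: normalize row 1 (÷-5) = (0, 1, -8/15, 4/3, -8/15)
  row 0: subtract -1×row1 = (1, 0, 4/5, 0, -1/5)
  row 2: subtract -2×row1 = (0, 0, -1/15, -4/3, -1/15)
  row 3: subtract 3×row1 = (0, 0, -31/15, -4/3, 14/15)
step 3: normalize row 2 (÷-1/15) = (0, 0, 1, 20, 1)
  row 0: subtract 4/5×row2 = (1, 0, 0, -16, -1)
  row 1: subtract -8/15×row2 = (0, 1, 0, 12, 0)
  row 3: subtract -31/15×row2 = (0, 0, 0, 40, 3)
step 4: normalize row 3 (÷40) = (0, 0, 0, 1, 3/40)
  row 0: subtract -16×row3 = (1, 0, 0, 0, 1/5)
  row 1: subtract 12×row3 = (0, 1, 0, 0, -9/10)
  row 2: subtract 20×row3 = (0, 0, 1, 0, -1/2)

pivot columns: 0, 1, 2, 3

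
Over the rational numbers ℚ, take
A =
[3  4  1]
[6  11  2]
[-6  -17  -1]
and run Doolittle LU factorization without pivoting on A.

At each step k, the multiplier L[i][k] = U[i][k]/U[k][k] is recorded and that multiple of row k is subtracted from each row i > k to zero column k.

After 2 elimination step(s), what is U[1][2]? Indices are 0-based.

U[1][2] = 0

[col 0] pivot 3
  R1 -= 2*R0 → (0, 3, 0)  (L[1][0] := 2)
  R2 -= -2*R0 → (0, -9, 1)  (L[2][0] := -2)
[col 1] pivot 3
  R2 -= -3*R1 → (0, 0, 1)  (L[2][1] := -3)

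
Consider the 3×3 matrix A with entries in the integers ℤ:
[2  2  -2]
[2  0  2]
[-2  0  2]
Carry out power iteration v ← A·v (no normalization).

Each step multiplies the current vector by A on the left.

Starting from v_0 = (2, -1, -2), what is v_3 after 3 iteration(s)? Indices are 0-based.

v_0 = (2, -1, -2).
v_1 = A·v_0 = (6, 0, -8).
v_2 = A·v_1 = (28, -4, -28).
v_3 = A·v_2 = (104, 0, -112).

v_3 = (104, 0, -112)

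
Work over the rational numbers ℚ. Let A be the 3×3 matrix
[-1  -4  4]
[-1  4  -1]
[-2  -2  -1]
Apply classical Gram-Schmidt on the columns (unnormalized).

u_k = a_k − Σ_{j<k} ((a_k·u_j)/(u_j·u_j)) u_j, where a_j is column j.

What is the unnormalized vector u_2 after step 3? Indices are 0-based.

u_2 = (21/10, 63/50, -42/25)

Step 1: u_0 = a_0 = (-1, -1, -2).
Step 2: u_1 = a_1 − (2/3)·u_0 = (-10/3, 14/3, -2/3).
Step 3: u_2 = a_2 − (-1/6)·u_0 − (-13/25)·u_1 = (21/10, 63/50, -42/25).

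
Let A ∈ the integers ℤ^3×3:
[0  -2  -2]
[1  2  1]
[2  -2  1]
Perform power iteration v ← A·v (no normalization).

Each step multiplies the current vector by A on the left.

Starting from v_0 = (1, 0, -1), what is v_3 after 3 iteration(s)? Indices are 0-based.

v_0 = (1, 0, -1).
v_1 = A·v_0 = (2, 0, 1).
v_2 = A·v_1 = (-2, 3, 5).
v_3 = A·v_2 = (-16, 9, -5).

v_3 = (-16, 9, -5)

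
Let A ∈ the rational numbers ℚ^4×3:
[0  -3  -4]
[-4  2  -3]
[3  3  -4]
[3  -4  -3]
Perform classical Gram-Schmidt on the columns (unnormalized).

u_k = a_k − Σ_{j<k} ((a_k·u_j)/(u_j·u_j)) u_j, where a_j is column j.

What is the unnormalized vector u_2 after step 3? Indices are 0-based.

u_2 = (-4369/1171, -4827/1171, -4171/1171, -2265/1171)

Step 1: u_0 = a_0 = (0, -4, 3, 3).
Step 2: u_1 = a_1 − (-11/34)·u_0 = (-3, 12/17, 135/34, -103/34).
Step 3: u_2 = a_2 − (-9/34)·u_0 − (105/1171)·u_1 = (-4369/1171, -4827/1171, -4171/1171, -2265/1171).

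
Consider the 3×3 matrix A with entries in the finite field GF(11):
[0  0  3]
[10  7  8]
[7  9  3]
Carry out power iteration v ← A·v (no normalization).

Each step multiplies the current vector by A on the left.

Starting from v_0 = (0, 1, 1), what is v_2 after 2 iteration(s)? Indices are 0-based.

v_0 = (0, 1, 1).
v_1 = A·v_0 = (3, 4, 1).
v_2 = A·v_1 = (3, 0, 5).

v_2 = (3, 0, 5)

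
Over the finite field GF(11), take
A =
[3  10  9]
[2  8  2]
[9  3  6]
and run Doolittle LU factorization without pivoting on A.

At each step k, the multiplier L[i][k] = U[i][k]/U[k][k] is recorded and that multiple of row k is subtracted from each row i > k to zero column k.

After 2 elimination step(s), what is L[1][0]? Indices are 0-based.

Step 1: pivot at (0,0) is 3.
  row1 ← row1 − (8)·row0  ⇒  L[1][0]=8, U row1=(0, 5, 7)
  row2 ← row2 − (3)·row0  ⇒  L[2][0]=3, U row2=(0, 6, 1)
Step 2: pivot at (1,1) is 5.
  row2 ← row2 − (10)·row1  ⇒  L[2][1]=10, U row2=(0, 0, 8)

L[1][0] = 8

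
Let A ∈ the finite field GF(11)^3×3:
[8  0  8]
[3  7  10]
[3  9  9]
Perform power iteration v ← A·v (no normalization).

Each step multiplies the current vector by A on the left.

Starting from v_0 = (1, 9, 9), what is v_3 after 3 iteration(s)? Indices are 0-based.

v_3 = (1, 8, 5)

v_0 = (1, 9, 9).
v_1 = A·v_0 = (3, 2, 0).
v_2 = A·v_1 = (2, 1, 5).
v_3 = A·v_2 = (1, 8, 5).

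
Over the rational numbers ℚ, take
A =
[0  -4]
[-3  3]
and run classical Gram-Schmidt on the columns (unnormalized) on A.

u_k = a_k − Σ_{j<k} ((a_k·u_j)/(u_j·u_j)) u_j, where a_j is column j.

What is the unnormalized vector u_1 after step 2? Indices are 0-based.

Step 1: u_0 = a_0 = (0, -3).
Step 2: u_1 = a_1 − (-1)·u_0 = (-4, 0).

u_1 = (-4, 0)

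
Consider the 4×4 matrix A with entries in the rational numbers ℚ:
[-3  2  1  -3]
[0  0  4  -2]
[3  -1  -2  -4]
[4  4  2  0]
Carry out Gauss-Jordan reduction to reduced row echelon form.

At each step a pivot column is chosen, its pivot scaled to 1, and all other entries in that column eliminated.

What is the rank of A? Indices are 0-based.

step 1: normalize row 0 (÷-3) = (1, -2/3, -1/3, 1)
  row 2: subtract 3×row0 = (0, 1, -1, -7)
  row 3: subtract 4×row0 = (0, 20/3, 10/3, -4)
step 2: exchange rows 1,2
step 2: normalize row 1 (÷1) = (0, 1, -1, -7)
  row 0: subtract -2/3×row1 = (1, 0, -1, -11/3)
  row 3: subtract 20/3×row1 = (0, 0, 10, 128/3)
step 3: normalize row 2 (÷4) = (0, 0, 1, -1/2)
  row 0: subtract -1×row2 = (1, 0, 0, -25/6)
  row 1: subtract -1×row2 = (0, 1, 0, -15/2)
  row 3: subtract 10×row2 = (0, 0, 0, 143/3)
step 4: normalize row 3 (÷143/3) = (0, 0, 0, 1)
  row 0: subtract -25/6×row3 = (1, 0, 0, 0)
  row 1: subtract -15/2×row3 = (0, 1, 0, 0)
  row 2: subtract -1/2×row3 = (0, 0, 1, 0)

rank = 4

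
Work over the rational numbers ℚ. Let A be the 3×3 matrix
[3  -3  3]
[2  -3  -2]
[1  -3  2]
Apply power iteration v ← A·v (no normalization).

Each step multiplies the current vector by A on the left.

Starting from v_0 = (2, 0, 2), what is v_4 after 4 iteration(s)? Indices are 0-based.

v_0 = (2, 0, 2).
v_1 = A·v_0 = (12, 0, 6).
v_2 = A·v_1 = (54, 12, 24).
v_3 = A·v_2 = (198, 24, 66).
v_4 = A·v_3 = (720, 192, 258).

v_4 = (720, 192, 258)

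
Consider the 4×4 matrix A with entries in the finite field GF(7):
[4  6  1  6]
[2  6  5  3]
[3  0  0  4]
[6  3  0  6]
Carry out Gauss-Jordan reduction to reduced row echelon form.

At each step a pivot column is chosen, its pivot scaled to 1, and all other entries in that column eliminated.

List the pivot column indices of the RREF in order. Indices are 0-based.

pivot columns: 0, 1, 2, 3

pivot(0,0)=4: scale R0 → (1, 5, 2, 5)
  clear (1,0): R1 −= (2)R0 → (0, 3, 1, 0)
  clear (2,0): R2 −= (3)R0 → (0, 6, 1, 3)
  clear (3,0): R3 −= (6)R0 → (0, 1, 2, 4)
pivot(1,1)=3: scale R1 → (0, 1, 5, 0)
  clear (0,1): R0 −= (5)R1 → (1, 0, 5, 5)
  clear (2,1): R2 −= (6)R1 → (0, 0, 6, 3)
  clear (3,1): R3 −= (1)R1 → (0, 0, 4, 4)
pivot(2,2)=6: scale R2 → (0, 0, 1, 4)
  clear (0,2): R0 −= (5)R2 → (1, 0, 0, 6)
  clear (1,2): R1 −= (5)R2 → (0, 1, 0, 1)
  clear (3,2): R3 −= (4)R2 → (0, 0, 0, 2)
pivot(3,3)=2: scale R3 → (0, 0, 0, 1)
  clear (0,3): R0 −= (6)R3 → (1, 0, 0, 0)
  clear (1,3): R1 −= (1)R3 → (0, 1, 0, 0)
  clear (2,3): R2 −= (4)R3 → (0, 0, 1, 0)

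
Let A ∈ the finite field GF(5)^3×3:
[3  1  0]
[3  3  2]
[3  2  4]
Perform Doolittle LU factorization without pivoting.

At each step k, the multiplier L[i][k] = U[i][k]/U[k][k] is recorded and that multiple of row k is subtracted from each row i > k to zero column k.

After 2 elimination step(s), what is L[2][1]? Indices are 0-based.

[col 0] pivot 3
  R1 -= 1*R0 → (0, 2, 2)  (L[1][0] := 1)
  R2 -= 1*R0 → (0, 1, 4)  (L[2][0] := 1)
[col 1] pivot 2
  R2 -= 3*R1 → (0, 0, 3)  (L[2][1] := 3)

L[2][1] = 3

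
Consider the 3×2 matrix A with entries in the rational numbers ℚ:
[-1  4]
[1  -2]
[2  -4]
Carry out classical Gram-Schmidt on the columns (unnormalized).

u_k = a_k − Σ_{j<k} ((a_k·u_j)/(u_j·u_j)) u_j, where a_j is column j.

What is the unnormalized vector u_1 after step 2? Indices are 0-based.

Step 1: u_0 = a_0 = (-1, 1, 2).
Step 2: u_1 = a_1 − (-7/3)·u_0 = (5/3, 1/3, 2/3).

u_1 = (5/3, 1/3, 2/3)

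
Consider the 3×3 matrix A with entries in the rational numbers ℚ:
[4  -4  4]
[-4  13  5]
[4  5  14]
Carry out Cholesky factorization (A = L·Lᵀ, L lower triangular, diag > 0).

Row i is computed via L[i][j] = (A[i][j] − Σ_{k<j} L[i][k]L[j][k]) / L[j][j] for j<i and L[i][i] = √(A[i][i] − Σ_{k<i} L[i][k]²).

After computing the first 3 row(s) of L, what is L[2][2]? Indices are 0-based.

L[2][2] = 1

Step 1: L[0][0] = √(4) = 2.
  L[1][0] = (-4) / L[0][0] = -2.
Step 2: L[1][1] = √(9) = 3.
  L[2][0] = (4) / L[0][0] = 2.
  L[2][1] = (9) / L[1][1] = 3.
Step 3: L[2][2] = √(1) = 1.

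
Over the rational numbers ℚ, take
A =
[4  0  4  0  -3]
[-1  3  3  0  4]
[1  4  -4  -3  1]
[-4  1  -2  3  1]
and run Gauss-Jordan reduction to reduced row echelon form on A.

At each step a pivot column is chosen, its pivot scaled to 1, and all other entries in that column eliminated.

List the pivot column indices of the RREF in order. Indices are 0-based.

[1] R0 /= 4  ⇒  (1, 0, 1, 0, -3/4)
     R1 -= -1·R0  ⇒  (0, 3, 4, 0, 13/4)
     R2 -= 1·R0  ⇒  (0, 4, -5, -3, 7/4)
     R3 -= -4·R0  ⇒  (0, 1, 2, 3, -2)
[2] R1 /= 3  ⇒  (0, 1, 4/3, 0, 13/12)
     R2 -= 4·R1  ⇒  (0, 0, -31/3, -3, -31/12)
     R3 -= 1·R1  ⇒  (0, 0, 2/3, 3, -37/12)
[3] R2 /= -31/3  ⇒  (0, 0, 1, 9/31, 1/4)
     R0 -= 1·R2  ⇒  (1, 0, 0, -9/31, -1)
     R1 -= 4/3·R2  ⇒  (0, 1, 0, -12/31, 3/4)
     R3 -= 2/3·R2  ⇒  (0, 0, 0, 87/31, -13/4)
[4] R3 /= 87/31  ⇒  (0, 0, 0, 1, -403/348)
     R0 -= -9/31·R3  ⇒  (1, 0, 0, 0, -155/116)
     R1 -= -12/31·R3  ⇒  (0, 1, 0, 0, 35/116)
     R2 -= 9/31·R3  ⇒  (0, 0, 1, 0, 17/29)

pivot columns: 0, 1, 2, 3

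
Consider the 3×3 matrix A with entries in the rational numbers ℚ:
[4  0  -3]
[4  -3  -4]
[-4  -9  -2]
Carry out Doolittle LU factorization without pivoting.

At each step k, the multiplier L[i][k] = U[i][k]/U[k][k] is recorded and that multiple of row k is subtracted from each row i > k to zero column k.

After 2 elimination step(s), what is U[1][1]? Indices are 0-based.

Step 1: pivot at (0,0) is 4.
  row1 ← row1 − (1)·row0  ⇒  L[1][0]=1, U row1=(0, -3, -1)
  row2 ← row2 − (-1)·row0  ⇒  L[2][0]=-1, U row2=(0, -9, -5)
Step 2: pivot at (1,1) is -3.
  row2 ← row2 − (3)·row1  ⇒  L[2][1]=3, U row2=(0, 0, -2)

U[1][1] = -3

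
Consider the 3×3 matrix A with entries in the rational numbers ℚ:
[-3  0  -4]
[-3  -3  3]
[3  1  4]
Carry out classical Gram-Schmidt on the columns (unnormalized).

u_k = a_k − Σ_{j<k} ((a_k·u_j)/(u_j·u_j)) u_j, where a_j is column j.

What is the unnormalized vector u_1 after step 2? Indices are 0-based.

Step 1: u_0 = a_0 = (-3, -3, 3).
Step 2: u_1 = a_1 − (4/9)·u_0 = (4/3, -5/3, -1/3).

u_1 = (4/3, -5/3, -1/3)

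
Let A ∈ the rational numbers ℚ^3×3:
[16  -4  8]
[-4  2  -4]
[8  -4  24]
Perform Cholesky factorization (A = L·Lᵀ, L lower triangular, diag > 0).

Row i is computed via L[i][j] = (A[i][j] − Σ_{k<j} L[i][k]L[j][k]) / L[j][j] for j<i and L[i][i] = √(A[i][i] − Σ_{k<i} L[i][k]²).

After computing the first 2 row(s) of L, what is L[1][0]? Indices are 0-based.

L[1][0] = -1

Step 1: L[0][0] = √(16) = 4.
  L[1][0] = (-4) / L[0][0] = -1.
Step 2: L[1][1] = √(1) = 1.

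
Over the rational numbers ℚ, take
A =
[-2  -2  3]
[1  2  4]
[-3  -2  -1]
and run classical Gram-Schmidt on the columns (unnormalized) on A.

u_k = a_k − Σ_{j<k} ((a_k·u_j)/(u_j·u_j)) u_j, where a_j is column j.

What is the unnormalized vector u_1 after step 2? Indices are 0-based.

u_1 = (-2/7, 8/7, 4/7)

Step 1: u_0 = a_0 = (-2, 1, -3).
Step 2: u_1 = a_1 − (6/7)·u_0 = (-2/7, 8/7, 4/7).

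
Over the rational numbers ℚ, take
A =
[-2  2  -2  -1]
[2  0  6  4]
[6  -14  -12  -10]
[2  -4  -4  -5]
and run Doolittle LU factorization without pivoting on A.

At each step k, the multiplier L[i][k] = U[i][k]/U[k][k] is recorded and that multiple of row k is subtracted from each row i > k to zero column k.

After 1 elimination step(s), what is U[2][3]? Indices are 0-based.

k=0: U[0][0]=-2
  eliminate (1,0): mult=-1, new row 1: (0, 2, 4, 3); set L[1][0]=-1
  eliminate (2,0): mult=-3, new row 2: (0, -8, -18, -13); set L[2][0]=-3
  eliminate (3,0): mult=-1, new row 3: (0, -2, -6, -6); set L[3][0]=-1

U[2][3] = -13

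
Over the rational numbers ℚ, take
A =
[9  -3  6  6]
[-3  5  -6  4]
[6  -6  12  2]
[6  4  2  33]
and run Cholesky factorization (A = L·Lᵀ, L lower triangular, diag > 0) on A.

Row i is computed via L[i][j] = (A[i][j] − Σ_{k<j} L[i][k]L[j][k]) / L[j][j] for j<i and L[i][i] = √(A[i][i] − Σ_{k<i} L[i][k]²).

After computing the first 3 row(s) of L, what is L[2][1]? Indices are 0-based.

L[2][1] = -2

Step 1: L[0][0] = √(9) = 3.
  L[1][0] = (-3) / L[0][0] = -1.
Step 2: L[1][1] = √(4) = 2.
  L[2][0] = (6) / L[0][0] = 2.
  L[2][1] = (-4) / L[1][1] = -2.
Step 3: L[2][2] = √(4) = 2.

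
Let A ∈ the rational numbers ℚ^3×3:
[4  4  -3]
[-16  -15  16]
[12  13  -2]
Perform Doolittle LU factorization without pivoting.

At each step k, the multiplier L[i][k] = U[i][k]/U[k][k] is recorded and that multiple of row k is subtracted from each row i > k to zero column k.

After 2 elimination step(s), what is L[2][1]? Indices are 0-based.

k=0: U[0][0]=4
  eliminate (1,0): mult=-4, new row 1: (0, 1, 4); set L[1][0]=-4
  eliminate (2,0): mult=3, new row 2: (0, 1, 7); set L[2][0]=3
k=1: U[1][1]=1
  eliminate (2,1): mult=1, new row 2: (0, 0, 3); set L[2][1]=1

L[2][1] = 1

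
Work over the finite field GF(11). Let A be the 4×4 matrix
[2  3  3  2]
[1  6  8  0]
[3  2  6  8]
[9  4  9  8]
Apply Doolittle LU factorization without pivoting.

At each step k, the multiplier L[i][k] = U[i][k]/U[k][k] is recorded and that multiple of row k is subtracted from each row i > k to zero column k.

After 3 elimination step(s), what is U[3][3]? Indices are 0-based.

U[3][3] = 8

Step 1: pivot at (0,0) is 2.
  row1 ← row1 − (6)·row0  ⇒  L[1][0]=6, U row1=(0, 10, 1, 10)
  row2 ← row2 − (7)·row0  ⇒  L[2][0]=7, U row2=(0, 3, 7, 5)
  row3 ← row3 − (10)·row0  ⇒  L[3][0]=10, U row3=(0, 7, 1, 10)
Step 2: pivot at (1,1) is 10.
  row2 ← row2 − (8)·row1  ⇒  L[2][1]=8, U row2=(0, 0, 10, 2)
  row3 ← row3 − (4)·row1  ⇒  L[3][1]=4, U row3=(0, 0, 8, 3)
Step 3: pivot at (2,2) is 10.
  row3 ← row3 − (3)·row2  ⇒  L[3][2]=3, U row3=(0, 0, 0, 8)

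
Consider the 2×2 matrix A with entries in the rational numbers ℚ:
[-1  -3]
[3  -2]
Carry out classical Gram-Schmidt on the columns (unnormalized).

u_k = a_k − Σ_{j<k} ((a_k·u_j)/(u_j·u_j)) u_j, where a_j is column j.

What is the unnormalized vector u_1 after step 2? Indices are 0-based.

u_1 = (-33/10, -11/10)

Step 1: u_0 = a_0 = (-1, 3).
Step 2: u_1 = a_1 − (-3/10)·u_0 = (-33/10, -11/10).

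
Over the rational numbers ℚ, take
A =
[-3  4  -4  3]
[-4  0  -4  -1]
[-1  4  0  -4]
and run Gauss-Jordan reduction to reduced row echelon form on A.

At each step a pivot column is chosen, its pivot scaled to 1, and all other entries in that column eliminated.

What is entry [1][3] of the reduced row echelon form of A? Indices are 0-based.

M[1][3] = 0

pivot(0,0)=-3: scale R0 → (1, -4/3, 4/3, -1)
  clear (1,0): R1 −= (-4)R0 → (0, -16/3, 4/3, -5)
  clear (2,0): R2 −= (-1)R0 → (0, 8/3, 4/3, -5)
pivot(1,1)=-16/3: scale R1 → (0, 1, -1/4, 15/16)
  clear (0,1): R0 −= (-4/3)R1 → (1, 0, 1, 1/4)
  clear (2,1): R2 −= (8/3)R1 → (0, 0, 2, -15/2)
pivot(2,2)=2: scale R2 → (0, 0, 1, -15/4)
  clear (0,2): R0 −= (1)R2 → (1, 0, 0, 4)
  clear (1,2): R1 −= (-1/4)R2 → (0, 1, 0, 0)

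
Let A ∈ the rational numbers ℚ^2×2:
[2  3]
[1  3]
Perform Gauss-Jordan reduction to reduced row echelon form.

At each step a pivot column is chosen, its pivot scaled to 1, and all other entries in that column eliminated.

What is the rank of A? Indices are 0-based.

rank = 2

pivot(0,0)=2: scale R0 → (1, 3/2)
  clear (1,0): R1 −= (1)R0 → (0, 3/2)
pivot(1,1)=3/2: scale R1 → (0, 1)
  clear (0,1): R0 −= (3/2)R1 → (1, 0)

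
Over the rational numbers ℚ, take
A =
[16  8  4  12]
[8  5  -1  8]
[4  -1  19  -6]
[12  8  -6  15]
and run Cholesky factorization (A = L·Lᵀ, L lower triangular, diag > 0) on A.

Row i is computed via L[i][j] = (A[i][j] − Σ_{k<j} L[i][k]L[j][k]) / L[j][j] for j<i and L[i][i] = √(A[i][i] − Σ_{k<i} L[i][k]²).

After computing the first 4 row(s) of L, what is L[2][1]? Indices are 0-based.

L[2][1] = -3

Step 1: L[0][0] = √(16) = 4.
  L[1][0] = (8) / L[0][0] = 2.
Step 2: L[1][1] = √(1) = 1.
  L[2][0] = (4) / L[0][0] = 1.
  L[2][1] = (-3) / L[1][1] = -3.
Step 3: L[2][2] = √(9) = 3.
  L[3][0] = (12) / L[0][0] = 3.
  L[3][1] = (2) / L[1][1] = 2.
  L[3][2] = (-3) / L[2][2] = -1.
Step 4: L[3][3] = √(1) = 1.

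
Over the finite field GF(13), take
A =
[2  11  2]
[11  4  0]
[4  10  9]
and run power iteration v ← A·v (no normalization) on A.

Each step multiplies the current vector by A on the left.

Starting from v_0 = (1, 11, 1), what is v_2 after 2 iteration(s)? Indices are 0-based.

v_0 = (1, 11, 1).
v_1 = A·v_0 = (8, 3, 6).
v_2 = A·v_1 = (9, 9, 12).

v_2 = (9, 9, 12)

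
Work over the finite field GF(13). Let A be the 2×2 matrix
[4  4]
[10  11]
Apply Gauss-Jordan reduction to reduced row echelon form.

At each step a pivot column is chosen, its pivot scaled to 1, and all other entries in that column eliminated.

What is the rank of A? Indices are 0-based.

pivot(0,0)=4: scale R0 → (1, 1)
  clear (1,0): R1 −= (10)R0 → (0, 1)
pivot(1,1)=1: scale R1 → (0, 1)
  clear (0,1): R0 −= (1)R1 → (1, 0)

rank = 2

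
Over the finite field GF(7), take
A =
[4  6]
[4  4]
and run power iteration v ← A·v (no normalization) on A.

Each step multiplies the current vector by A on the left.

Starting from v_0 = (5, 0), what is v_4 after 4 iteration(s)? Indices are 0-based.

v_4 = (0, 4)

v_0 = (5, 0).
v_1 = A·v_0 = (6, 6).
v_2 = A·v_1 = (4, 6).
v_3 = A·v_2 = (3, 5).
v_4 = A·v_3 = (0, 4).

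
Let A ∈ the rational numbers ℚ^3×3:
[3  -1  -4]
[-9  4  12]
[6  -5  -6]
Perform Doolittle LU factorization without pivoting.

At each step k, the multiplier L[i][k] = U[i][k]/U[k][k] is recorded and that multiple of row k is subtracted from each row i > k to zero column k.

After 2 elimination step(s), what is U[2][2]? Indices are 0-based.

Step 1: pivot at (0,0) is 3.
  row1 ← row1 − (-3)·row0  ⇒  L[1][0]=-3, U row1=(0, 1, 0)
  row2 ← row2 − (2)·row0  ⇒  L[2][0]=2, U row2=(0, -3, 2)
Step 2: pivot at (1,1) is 1.
  row2 ← row2 − (-3)·row1  ⇒  L[2][1]=-3, U row2=(0, 0, 2)

U[2][2] = 2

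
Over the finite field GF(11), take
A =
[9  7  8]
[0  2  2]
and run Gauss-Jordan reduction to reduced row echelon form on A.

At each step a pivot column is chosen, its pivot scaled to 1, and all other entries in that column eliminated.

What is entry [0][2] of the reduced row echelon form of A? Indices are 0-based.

M[0][2] = 5

[1] R0 /= 9  ⇒  (1, 2, 7)
[2] R1 /= 2  ⇒  (0, 1, 1)
     R0 -= 2·R1  ⇒  (1, 0, 5)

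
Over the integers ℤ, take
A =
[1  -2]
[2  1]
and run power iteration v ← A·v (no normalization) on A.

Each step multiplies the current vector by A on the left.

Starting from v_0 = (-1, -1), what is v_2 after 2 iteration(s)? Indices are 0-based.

v_0 = (-1, -1).
v_1 = A·v_0 = (1, -3).
v_2 = A·v_1 = (7, -1).

v_2 = (7, -1)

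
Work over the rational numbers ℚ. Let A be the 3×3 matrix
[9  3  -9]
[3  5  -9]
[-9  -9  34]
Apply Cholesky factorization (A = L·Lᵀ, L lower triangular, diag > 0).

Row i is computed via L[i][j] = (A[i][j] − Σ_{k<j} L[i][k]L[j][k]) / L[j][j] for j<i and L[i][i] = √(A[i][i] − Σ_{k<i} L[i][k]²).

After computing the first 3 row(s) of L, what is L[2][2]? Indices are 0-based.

L[2][2] = 4

Step 1: L[0][0] = √(9) = 3.
  L[1][0] = (3) / L[0][0] = 1.
Step 2: L[1][1] = √(4) = 2.
  L[2][0] = (-9) / L[0][0] = -3.
  L[2][1] = (-6) / L[1][1] = -3.
Step 3: L[2][2] = √(16) = 4.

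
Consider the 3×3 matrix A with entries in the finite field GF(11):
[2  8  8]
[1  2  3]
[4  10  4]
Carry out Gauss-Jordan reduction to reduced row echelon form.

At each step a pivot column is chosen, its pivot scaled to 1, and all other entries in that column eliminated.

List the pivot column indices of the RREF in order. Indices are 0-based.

pivot(0,0)=2: scale R0 → (1, 4, 4)
  clear (1,0): R1 −= (1)R0 → (0, 9, 10)
  clear (2,0): R2 −= (4)R0 → (0, 5, 10)
pivot(1,1)=9: scale R1 → (0, 1, 6)
  clear (0,1): R0 −= (4)R1 → (1, 0, 2)
  clear (2,1): R2 −= (5)R1 → (0, 0, 2)
pivot(2,2)=2: scale R2 → (0, 0, 1)
  clear (0,2): R0 −= (2)R2 → (1, 0, 0)
  clear (1,2): R1 −= (6)R2 → (0, 1, 0)

pivot columns: 0, 1, 2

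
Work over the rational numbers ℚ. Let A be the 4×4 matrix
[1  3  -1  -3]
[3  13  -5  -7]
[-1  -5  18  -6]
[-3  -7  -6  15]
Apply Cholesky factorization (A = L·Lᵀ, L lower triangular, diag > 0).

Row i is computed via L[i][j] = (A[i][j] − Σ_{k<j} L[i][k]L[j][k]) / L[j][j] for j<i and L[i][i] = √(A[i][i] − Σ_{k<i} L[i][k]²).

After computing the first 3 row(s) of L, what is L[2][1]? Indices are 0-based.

Step 1: L[0][0] = √(1) = 1.
  L[1][0] = (3) / L[0][0] = 3.
Step 2: L[1][1] = √(4) = 2.
  L[2][0] = (-1) / L[0][0] = -1.
  L[2][1] = (-2) / L[1][1] = -1.
Step 3: L[2][2] = √(16) = 4.

L[2][1] = -1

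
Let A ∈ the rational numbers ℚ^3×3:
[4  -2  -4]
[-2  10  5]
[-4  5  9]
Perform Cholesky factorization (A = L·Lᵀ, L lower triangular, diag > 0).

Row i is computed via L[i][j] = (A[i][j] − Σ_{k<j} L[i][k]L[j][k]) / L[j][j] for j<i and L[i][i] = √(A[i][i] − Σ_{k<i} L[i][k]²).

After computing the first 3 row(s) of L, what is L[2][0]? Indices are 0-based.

L[2][0] = -2

Step 1: L[0][0] = √(4) = 2.
  L[1][0] = (-2) / L[0][0] = -1.
Step 2: L[1][1] = √(9) = 3.
  L[2][0] = (-4) / L[0][0] = -2.
  L[2][1] = (3) / L[1][1] = 1.
Step 3: L[2][2] = √(4) = 2.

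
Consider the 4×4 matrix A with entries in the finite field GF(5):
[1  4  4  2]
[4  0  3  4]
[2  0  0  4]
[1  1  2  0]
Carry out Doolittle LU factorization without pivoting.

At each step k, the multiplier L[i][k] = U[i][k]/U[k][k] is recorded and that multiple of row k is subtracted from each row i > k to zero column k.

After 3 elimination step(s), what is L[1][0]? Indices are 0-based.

[col 0] pivot 1
  R1 -= 4*R0 → (0, 4, 2, 1)  (L[1][0] := 4)
  R2 -= 2*R0 → (0, 2, 2, 0)  (L[2][0] := 2)
  R3 -= 1*R0 → (0, 2, 3, 3)  (L[3][0] := 1)
[col 1] pivot 4
  R2 -= 3*R1 → (0, 0, 1, 2)  (L[2][1] := 3)
  R3 -= 3*R1 → (0, 0, 2, 0)  (L[3][1] := 3)
[col 2] pivot 1
  R3 -= 2*R2 → (0, 0, 0, 1)  (L[3][2] := 2)

L[1][0] = 4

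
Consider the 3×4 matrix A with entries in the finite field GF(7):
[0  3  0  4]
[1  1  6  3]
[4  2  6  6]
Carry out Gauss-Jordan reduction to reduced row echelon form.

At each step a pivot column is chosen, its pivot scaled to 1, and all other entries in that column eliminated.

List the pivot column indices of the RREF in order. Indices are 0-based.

pivot columns: 0, 1, 2

[1] R0 <-> R1
[1] R0 /= 1  ⇒  (1, 1, 6, 3)
     R2 -= 4·R0  ⇒  (0, 5, 3, 1)
[2] R1 /= 3  ⇒  (0, 1, 0, 6)
     R0 -= 1·R1  ⇒  (1, 0, 6, 4)
     R2 -= 5·R1  ⇒  (0, 0, 3, 6)
[3] R2 /= 3  ⇒  (0, 0, 1, 2)
     R0 -= 6·R2  ⇒  (1, 0, 0, 6)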